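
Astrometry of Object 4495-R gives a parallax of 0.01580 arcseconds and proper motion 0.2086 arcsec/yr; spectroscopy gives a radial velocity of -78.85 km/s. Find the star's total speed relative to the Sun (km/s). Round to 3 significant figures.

d = 1/p = 1/0.01580″ = 63.291 pc.
v_t = 4.740 μ d = 4.740 × 0.2086 × 63.291 = 62.58 km/s.
v = √(v_r² + v_t²) = √((-78.85)² + 62.58²) = √10133.6 = 100.67 km/s.

101 km/s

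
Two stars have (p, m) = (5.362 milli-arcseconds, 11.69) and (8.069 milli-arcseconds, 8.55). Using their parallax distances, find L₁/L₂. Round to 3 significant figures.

L₁/L₂ = 0.126

d₁ = 1/p₁ = 1/0.005362″ = 186.5 pc; d₂ = 1/p₂ = 1/0.008069″ = 123.93 pc.
M₁ = m₁ − 5 log₁₀ d₁ + 5 = 11.69 − 11.3534 + 5 = 5.3366.
M₂ = 8.55 − 10.4659 + 5 = 3.0841.
L₁/L₂ = 10^(0.4(M₂ − M₁)) = 10^(0.4 × (-2.2525)) = 10^(-0.90100) = 0.1256.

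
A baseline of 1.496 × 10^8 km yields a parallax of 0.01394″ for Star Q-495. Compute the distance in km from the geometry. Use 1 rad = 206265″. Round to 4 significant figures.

θ = 0.01394″ = 0.01394/206265 = 6.7583 × 10^-8 rad.
d = B/θ = (1.496 × 10^8) / (6.7583 × 10^-8) = 2.2136 × 10^15 km.

2.214 × 10^15 km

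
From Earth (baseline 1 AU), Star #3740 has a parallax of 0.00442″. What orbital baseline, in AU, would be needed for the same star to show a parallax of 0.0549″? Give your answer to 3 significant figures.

Parallax scales linearly with baseline: p ∝ B, so B = p_target / p_Earth × 1 AU.
B = 0.0549 / 0.00442 = 12.421 AU.

12.4 AU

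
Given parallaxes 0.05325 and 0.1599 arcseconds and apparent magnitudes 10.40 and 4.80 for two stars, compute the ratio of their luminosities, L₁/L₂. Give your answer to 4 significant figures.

L₁/L₂ = 0.05189

d₁ = 1/p₁ = 1/0.05325″ = 18.779 pc; d₂ = 1/p₂ = 1/0.1599″ = 6.2539 pc.
M₁ = m₁ − 5 log₁₀ d₁ + 5 = 10.40 − 6.3684 + 5 = 9.0316.
M₂ = 4.80 − 3.9808 + 5 = 5.8192.
L₁/L₂ = 10^(0.4(M₂ − M₁)) = 10^(0.4 × (-3.2124)) = 10^(-1.28496) = 0.051885.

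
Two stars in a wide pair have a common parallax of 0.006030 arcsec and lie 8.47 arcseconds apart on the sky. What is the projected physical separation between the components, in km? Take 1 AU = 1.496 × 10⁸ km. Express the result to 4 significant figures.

2.101 × 10^11 km

d = 1/p = 1/0.006030″ = 165.84 pc.
At distance d (pc), an angle of θ arcsec spans θ·d AU: s = 8.47 × 165.84 = 1404.7 AU.
= 1404.7 × 1.496 × 10⁸ km = 2.1014 × 10^11 km.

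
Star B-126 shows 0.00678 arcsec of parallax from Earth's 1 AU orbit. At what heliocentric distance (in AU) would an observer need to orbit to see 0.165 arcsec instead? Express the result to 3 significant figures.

24.3 AU

Parallax scales linearly with baseline: p ∝ B, so B = p_target / p_Earth × 1 AU.
B = 0.165 / 0.00678 = 24.336 AU.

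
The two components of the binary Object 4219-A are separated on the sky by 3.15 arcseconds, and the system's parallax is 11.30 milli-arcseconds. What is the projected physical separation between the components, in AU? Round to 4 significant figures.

278.8 AU

d = 1/p = 1/0.01130″ = 88.496 pc.
At distance d (pc), an angle of θ arcsec spans θ·d AU: s = 3.15 × 88.496 = 278.76 AU.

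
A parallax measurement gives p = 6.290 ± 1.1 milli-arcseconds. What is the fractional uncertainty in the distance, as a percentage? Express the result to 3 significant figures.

For d = 1/p, |σ_d/d| = |σ_p/p|.
σ_p/p = 1.1 / 6.290 = 0.17488 = 17.488%.

17.5%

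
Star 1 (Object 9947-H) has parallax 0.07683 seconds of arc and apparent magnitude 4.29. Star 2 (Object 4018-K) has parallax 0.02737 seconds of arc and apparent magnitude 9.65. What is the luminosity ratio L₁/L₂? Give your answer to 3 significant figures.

d₁ = 1/p₁ = 1/0.07683″ = 13.016 pc; d₂ = 1/p₂ = 1/0.02737″ = 36.536 pc.
M₁ = m₁ − 5 log₁₀ d₁ + 5 = 4.29 − 5.5724 + 5 = 3.7176.
M₂ = 9.65 − 7.8136 + 5 = 6.8364.
L₁/L₂ = 10^(0.4(M₂ − M₁)) = 10^(0.4 × 3.1188) = 10^1.24752 = 17.682.

L₁/L₂ = 17.7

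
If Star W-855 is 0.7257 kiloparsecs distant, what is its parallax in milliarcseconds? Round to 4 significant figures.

1.378 mas

d = 0.7257 kpc = 725.7 pc.
p = 1/d = 1/725.7 = 0.001378 arcsec.
= 0.001378 × 1000 = 1.378 mas.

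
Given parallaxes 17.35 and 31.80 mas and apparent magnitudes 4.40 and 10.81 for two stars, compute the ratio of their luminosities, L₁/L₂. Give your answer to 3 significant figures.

d₁ = 1/p₁ = 1/0.01735″ = 57.637 pc; d₂ = 1/p₂ = 1/0.03180″ = 31.447 pc.
M₁ = m₁ − 5 log₁₀ d₁ + 5 = 4.40 − 8.8035 + 5 = 0.5965.
M₂ = 10.81 − 7.4879 + 5 = 8.3221.
L₁/L₂ = 10^(0.4(M₂ − M₁)) = 10^(0.4 × 7.7256) = 10^3.09024 = 1230.9.

L₁/L₂ = 1230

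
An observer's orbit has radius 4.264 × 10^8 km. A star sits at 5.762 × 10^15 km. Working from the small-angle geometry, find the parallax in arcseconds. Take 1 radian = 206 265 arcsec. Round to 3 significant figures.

0.0153 arcsec

θ ≈ B/d = (4.264 × 10^8) / (5.762 × 10^15) = 7.4002 × 10^-8 rad.
In arcseconds: 7.4002 × 10^-8 × 206265 = 0.015264″.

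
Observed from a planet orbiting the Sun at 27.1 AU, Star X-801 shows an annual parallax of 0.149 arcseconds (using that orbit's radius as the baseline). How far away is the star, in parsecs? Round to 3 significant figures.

182 pc

With baseline B (in AU) and parallax p (in arcsec), d = B/p parsecs.
d = 27.1 / 0.149 = 181.88 pc.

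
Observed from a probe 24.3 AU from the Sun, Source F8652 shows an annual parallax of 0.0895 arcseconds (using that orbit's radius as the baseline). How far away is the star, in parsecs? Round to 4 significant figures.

With baseline B (in AU) and parallax p (in arcsec), d = B/p parsecs.
d = 24.3 / 0.0895 = 271.51 pc.

271.5 pc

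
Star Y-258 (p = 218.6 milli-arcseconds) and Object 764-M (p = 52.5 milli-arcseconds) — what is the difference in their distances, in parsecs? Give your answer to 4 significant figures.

d_A = 1/0.2186″ = 4.5746 pc; d_B = 1/0.05250″ = 19.048 pc.
|d_B − d_A| = |19.048 − 4.5746| = 14.473 pc.

14.47 pc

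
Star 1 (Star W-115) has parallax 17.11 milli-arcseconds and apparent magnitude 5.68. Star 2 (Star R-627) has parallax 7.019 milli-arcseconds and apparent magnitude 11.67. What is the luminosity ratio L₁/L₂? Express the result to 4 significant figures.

L₁/L₂ = 41.88

d₁ = 1/p₁ = 1/0.01711″ = 58.445 pc; d₂ = 1/p₂ = 1/0.007019″ = 142.47 pc.
M₁ = m₁ − 5 log₁₀ d₁ + 5 = 5.68 − 8.8337 + 5 = 1.8463.
M₂ = 11.67 − 10.7686 + 5 = 5.9014.
L₁/L₂ = 10^(0.4(M₂ − M₁)) = 10^(0.4 × 4.0551) = 10^1.62204 = 41.883.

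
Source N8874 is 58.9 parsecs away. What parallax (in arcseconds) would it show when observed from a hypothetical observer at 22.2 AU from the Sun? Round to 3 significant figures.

p (arcsec) = B (AU) / d (pc).
p = 22.2 / 58.9 = 0.37691 arcsec.

0.377 arcsec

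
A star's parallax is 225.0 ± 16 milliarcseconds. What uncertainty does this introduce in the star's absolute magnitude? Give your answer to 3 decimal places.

M = m − 5 log₁₀ d + 5 = m + 5 log₁₀ p + 5, so ∂M/∂p = 5/(p ln 10).
σ_M = (5/ln 10) · (σ_p/p) = 2.1715 × 16/225.0 = 2.1715 × 0.071111 = 0.15442.

σ_M = 0.154 mag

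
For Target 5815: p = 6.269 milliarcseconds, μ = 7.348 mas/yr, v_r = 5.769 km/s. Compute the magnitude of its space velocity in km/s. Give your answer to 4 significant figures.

d = 1/p = 1/0.006269″ = 159.52 pc.
μ = 7.348 mas/yr = 0.007348 ″/yr.
v_t = 4.740 μ d = 4.740 × 0.007348 × 159.52 = 5.556 km/s.
v = √(v_r² + v_t²) = √(5.769² + 5.556²) = √64.1505 = 8.0094 km/s.

8.009 km/s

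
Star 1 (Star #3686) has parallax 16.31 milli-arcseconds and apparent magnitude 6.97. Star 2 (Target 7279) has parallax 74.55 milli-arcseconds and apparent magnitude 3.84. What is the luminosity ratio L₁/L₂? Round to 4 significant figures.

L₁/L₂ = 1.169

d₁ = 1/p₁ = 1/0.01631″ = 61.312 pc; d₂ = 1/p₂ = 1/0.07455″ = 13.414 pc.
M₁ = m₁ − 5 log₁₀ d₁ + 5 = 6.97 − 8.9377 + 5 = 3.0323.
M₂ = 3.84 − 5.6378 + 5 = 3.2022.
L₁/L₂ = 10^(0.4(M₂ − M₁)) = 10^(0.4 × 0.1699) = 10^0.06796 = 1.1694.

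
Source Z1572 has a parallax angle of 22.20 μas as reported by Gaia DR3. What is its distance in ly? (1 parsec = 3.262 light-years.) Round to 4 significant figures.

p = 22.20 μas = 0.00002220 arcsec.
d = 1/p = 1/0.00002220 = 45045 pc.
In light-years: 45045 × 3.262 = 1.4694 × 10^5 ly.

146900 ly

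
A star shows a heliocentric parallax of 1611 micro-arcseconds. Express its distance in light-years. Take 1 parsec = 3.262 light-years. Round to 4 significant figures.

p = 1611 micro-arcseconds = 0.001611 arcsec.
d = 1/p = 1/0.001611 = 620.73 pc.
In light-years: 620.73 × 3.262 = 2024.8 ly.

2025 light years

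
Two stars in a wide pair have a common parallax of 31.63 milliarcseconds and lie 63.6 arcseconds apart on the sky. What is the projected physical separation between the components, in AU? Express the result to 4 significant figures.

d = 1/p = 1/0.03163″ = 31.616 pc.
At distance d (pc), an angle of θ arcsec spans θ·d AU: s = 63.6 × 31.616 = 2010.8 AU.

2011 AU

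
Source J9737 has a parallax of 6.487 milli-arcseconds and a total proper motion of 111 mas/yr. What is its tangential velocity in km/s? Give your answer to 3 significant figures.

81.1 km/s

d = 1/p = 1/0.006487″ = 154.15 pc.
μ = 111 mas/yr = 0.111 ″/yr.
v_t = 4.74 × μ × d = 4.74 × 0.111 × 154.15 = 81.104 km/s.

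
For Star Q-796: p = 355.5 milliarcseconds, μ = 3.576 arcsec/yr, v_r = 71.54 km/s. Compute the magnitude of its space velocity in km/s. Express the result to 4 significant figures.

d = 1/p = 1/0.3555″ = 2.8129 pc.
v_t = 4.740 μ d = 4.740 × 3.576 × 2.8129 = 47.679 km/s.
v = √(v_r² + v_t²) = √(71.54² + 47.679²) = √7391.26 = 85.972 km/s.

85.97 km/s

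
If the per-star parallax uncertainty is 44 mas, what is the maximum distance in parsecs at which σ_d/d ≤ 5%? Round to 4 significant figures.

σ_d/d = σ_p/p, so the condition is σ_p/p ≤ 0.05, i.e. p ≥ σ_p/0.05.
p_min = 44/0.05 = 880 mas = 0.88 arcsec.
d_max = 1/p_min = 1/0.88 = 1.1364 pc.

1.136 pc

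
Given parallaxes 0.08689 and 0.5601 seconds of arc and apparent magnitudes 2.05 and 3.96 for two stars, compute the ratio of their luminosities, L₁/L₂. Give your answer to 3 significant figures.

d₁ = 1/p₁ = 1/0.08689″ = 11.509 pc; d₂ = 1/p₂ = 1/0.5601″ = 1.7854 pc.
M₁ = m₁ − 5 log₁₀ d₁ + 5 = 2.05 − 5.3052 + 5 = 1.7448.
M₂ = 3.96 − 1.2587 + 5 = 7.7013.
L₁/L₂ = 10^(0.4(M₂ − M₁)) = 10^(0.4 × 5.9565) = 10^2.38260 = 241.32.

L₁/L₂ = 241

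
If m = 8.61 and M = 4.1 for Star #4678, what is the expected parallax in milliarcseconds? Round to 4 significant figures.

12.53 mas

m − M = 8.61 − 4.1 = 4.51.
d = 10^((m−M)/5 + 1) = 10^1.902 = 79.799 pc.
p = 1/d = 1/79.799 = 0.012531 arcsec = 12.531 mas.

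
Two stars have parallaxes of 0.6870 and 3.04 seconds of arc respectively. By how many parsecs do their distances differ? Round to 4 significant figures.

1.127 pc

d_A = 1/0.6870″ = 1.4556 pc; d_B = 1/3.040″ = 0.32895 pc.
|d_B − d_A| = |0.32895 − 1.4556| = 1.1267 pc.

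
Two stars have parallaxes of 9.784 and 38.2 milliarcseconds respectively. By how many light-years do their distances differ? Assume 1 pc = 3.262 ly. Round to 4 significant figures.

248.0 ly

d_A = 1/0.009784″ = 102.21 pc; d_B = 1/0.03820″ = 26.178 pc.
|d_B − d_A| = |26.178 − 102.21| = 76.032 pc = 76.032 × 3.262 ly = 248.02 ly.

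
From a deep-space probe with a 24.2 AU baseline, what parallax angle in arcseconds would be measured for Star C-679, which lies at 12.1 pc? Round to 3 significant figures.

2.00 arcsec

p (arcsec) = B (AU) / d (pc).
p = 24.2 / 12.1 = 2 arcsec.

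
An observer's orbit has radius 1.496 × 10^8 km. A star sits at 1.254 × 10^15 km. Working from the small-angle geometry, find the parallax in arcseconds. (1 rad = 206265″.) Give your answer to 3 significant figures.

0.0246 arcsec

θ ≈ B/d = (1.496 × 10^8) / (1.254 × 10^15) = 1.1930 × 10^-7 rad.
In arcseconds: 1.1930 × 10^-7 × 206265 = 0.024607″.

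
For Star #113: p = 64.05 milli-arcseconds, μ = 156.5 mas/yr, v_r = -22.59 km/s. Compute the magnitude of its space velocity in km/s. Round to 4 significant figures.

d = 1/p = 1/0.06405″ = 15.613 pc.
μ = 156.5 mas/yr = 0.1565 ″/yr.
v_t = 4.740 μ d = 4.740 × 0.1565 × 15.613 = 11.582 km/s.
v = √(v_r² + v_t²) = √((-22.59)² + 11.582²) = √644.451 = 25.386 km/s.

25.39 km/s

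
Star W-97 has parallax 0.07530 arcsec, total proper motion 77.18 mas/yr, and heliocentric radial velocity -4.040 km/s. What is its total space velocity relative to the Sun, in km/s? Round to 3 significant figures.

d = 1/p = 1/0.07530″ = 13.28 pc.
μ = 77.18 mas/yr = 0.07718 ″/yr.
v_t = 4.740 μ d = 4.740 × 0.07718 × 13.28 = 4.8583 km/s.
v = √(v_r² + v_t²) = √((-4.040)² + 4.8583²) = √39.9247 = 6.3186 km/s.

6.32 km/s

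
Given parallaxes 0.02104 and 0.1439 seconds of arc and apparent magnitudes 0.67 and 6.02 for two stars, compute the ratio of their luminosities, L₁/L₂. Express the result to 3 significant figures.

d₁ = 1/p₁ = 1/0.02104″ = 47.529 pc; d₂ = 1/p₂ = 1/0.1439″ = 6.9493 pc.
M₁ = m₁ − 5 log₁₀ d₁ + 5 = 0.67 − 8.3848 + 5 = -2.7148.
M₂ = 6.02 − 4.2097 + 5 = 6.8103.
L₁/L₂ = 10^(0.4(M₂ − M₁)) = 10^(0.4 × 9.5251) = 10^3.81004 = 6457.1.

L₁/L₂ = 6460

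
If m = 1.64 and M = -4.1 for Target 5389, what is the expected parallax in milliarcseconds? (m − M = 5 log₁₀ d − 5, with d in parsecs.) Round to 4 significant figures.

7.112 mas

m − M = 1.64 − (-4.1) = 5.74.
d = 10^((m−M)/5 + 1) = 10^2.148 = 140.6 pc.
p = 1/d = 1/140.6 = 0.0071124 arcsec = 7.1124 mas.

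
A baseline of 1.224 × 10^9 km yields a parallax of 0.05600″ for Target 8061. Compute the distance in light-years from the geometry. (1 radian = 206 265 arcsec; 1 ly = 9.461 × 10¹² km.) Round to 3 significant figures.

477 ly

θ = 0.05600″ = 0.05600/206265 = 2.7150 × 10^-7 rad.
d = B/θ = (1.224 × 10^9) / (2.7150 × 10^-7) = 4.5083 × 10^15 km = (4.5083 × 10^15) / (9.461 × 10^12) ly = 476.51 ly.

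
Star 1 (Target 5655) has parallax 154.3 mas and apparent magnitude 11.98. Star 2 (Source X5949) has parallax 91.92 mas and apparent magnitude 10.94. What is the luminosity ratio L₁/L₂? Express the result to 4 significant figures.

d₁ = 1/p₁ = 1/0.1543″ = 6.4809 pc; d₂ = 1/p₂ = 1/0.09192″ = 10.879 pc.
M₁ = m₁ − 5 log₁₀ d₁ + 5 = 11.98 − 4.0582 + 5 = 12.9218.
M₂ = 10.94 − 5.1829 + 5 = 10.7571.
L₁/L₂ = 10^(0.4(M₂ − M₁)) = 10^(0.4 × (-2.1647)) = 10^(-0.86588) = 0.13618.

L₁/L₂ = 0.1362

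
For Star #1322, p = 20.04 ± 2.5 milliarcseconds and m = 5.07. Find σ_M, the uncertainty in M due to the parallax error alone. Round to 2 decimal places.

M = m − 5 log₁₀ d + 5 = m + 5 log₁₀ p + 5, so ∂M/∂p = 5/(p ln 10).
σ_M = (5/ln 10) · (σ_p/p) = 2.1715 × 2.5/20.04 = 2.1715 × 0.12475 = 0.27089.

σ_M = 0.27 mag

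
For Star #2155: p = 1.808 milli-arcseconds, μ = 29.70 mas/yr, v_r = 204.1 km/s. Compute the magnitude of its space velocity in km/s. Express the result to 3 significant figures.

d = 1/p = 1/0.001808″ = 553.1 pc.
μ = 29.70 mas/yr = 0.02970 ″/yr.
v_t = 4.740 μ d = 4.740 × 0.02970 × 553.1 = 77.864 km/s.
v = √(v_r² + v_t²) = √(204.1² + 77.864²) = √47719.6 = 218.45 km/s.

218 km/s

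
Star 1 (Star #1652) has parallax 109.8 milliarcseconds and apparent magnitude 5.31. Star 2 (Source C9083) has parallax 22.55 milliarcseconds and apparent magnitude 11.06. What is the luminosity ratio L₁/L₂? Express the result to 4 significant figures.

d₁ = 1/p₁ = 1/0.1098″ = 9.1075 pc; d₂ = 1/p₂ = 1/0.02255″ = 44.346 pc.
M₁ = m₁ − 5 log₁₀ d₁ + 5 = 5.31 − 4.7970 + 5 = 5.5130.
M₂ = 11.06 − 8.2343 + 5 = 7.8257.
L₁/L₂ = 10^(0.4(M₂ − M₁)) = 10^(0.4 × 2.3127) = 10^0.92508 = 8.4155.

L₁/L₂ = 8.416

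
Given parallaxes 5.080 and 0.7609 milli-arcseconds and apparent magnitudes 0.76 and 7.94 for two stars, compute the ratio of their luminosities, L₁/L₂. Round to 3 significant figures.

d₁ = 1/p₁ = 1/0.005080″ = 196.85 pc; d₂ = 1/p₂ = 1/0.0007609″ = 1314.2 pc.
M₁ = m₁ − 5 log₁₀ d₁ + 5 = 0.76 − 11.4707 + 5 = -5.7107.
M₂ = 7.94 − 15.5933 + 5 = -2.6533.
L₁/L₂ = 10^(0.4(M₂ − M₁)) = 10^(0.4 × 3.0574) = 10^1.22296 = 16.709.

L₁/L₂ = 16.7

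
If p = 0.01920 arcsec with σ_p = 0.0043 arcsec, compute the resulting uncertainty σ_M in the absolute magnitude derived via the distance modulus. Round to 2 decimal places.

σ_M = 0.49 mag

M = m − 5 log₁₀ d + 5 = m + 5 log₁₀ p + 5, so ∂M/∂p = 5/(p ln 10).
σ_M = (5/ln 10) · (σ_p/p) = 2.1715 × 0.0043/0.01920 = 2.1715 × 0.22396 = 0.48633.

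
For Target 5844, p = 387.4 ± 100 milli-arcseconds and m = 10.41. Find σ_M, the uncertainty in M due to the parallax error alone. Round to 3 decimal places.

σ_M = 0.561 mag

M = m − 5 log₁₀ d + 5 = m + 5 log₁₀ p + 5, so ∂M/∂p = 5/(p ln 10).
σ_M = (5/ln 10) · (σ_p/p) = 2.1715 × 100/387.4 = 2.1715 × 0.25813 = 0.56053.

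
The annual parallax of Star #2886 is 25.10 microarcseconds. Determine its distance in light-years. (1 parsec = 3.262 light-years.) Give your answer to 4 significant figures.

130000 light years

p = 25.10 microarcseconds = 0.00002510 arcsec.
d = 1/p = 1/0.00002510 = 39841 pc.
In light-years: 39841 × 3.262 = 1.2996 × 10^5 ly.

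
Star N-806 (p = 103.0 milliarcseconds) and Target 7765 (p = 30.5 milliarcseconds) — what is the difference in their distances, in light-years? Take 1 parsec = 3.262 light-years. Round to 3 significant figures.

d_A = 1/0.1030″ = 9.7087 pc; d_B = 1/0.03050″ = 32.787 pc.
|d_B − d_A| = |32.787 − 9.7087| = 23.078 pc = 23.078 × 3.262 ly = 75.28 ly.

75.3 ly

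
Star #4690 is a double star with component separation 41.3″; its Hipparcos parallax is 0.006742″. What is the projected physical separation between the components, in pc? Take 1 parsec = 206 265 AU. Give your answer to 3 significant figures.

0.0297 pc

d = 1/p = 1/0.006742″ = 148.32 pc.
At distance d (pc), an angle of θ arcsec spans θ·d AU: s = 41.3 × 148.32 = 6125.6 AU.
= 6125.6 / 206265 = 0.029698 pc.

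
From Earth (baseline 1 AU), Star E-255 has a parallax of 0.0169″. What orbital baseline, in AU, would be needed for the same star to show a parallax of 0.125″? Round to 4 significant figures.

7.396 AU

Parallax scales linearly with baseline: p ∝ B, so B = p_target / p_Earth × 1 AU.
B = 0.125 / 0.0169 = 7.3964 AU.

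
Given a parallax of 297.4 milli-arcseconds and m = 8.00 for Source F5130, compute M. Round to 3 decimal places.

d = 1/p = 1/0.2974″ = 3.3625 pc.
m − M = 5 log₁₀(3.3625) − 5 = 2.6333 − 5 = -2.3667.
M = m − (m − M) = 8.00 − (-2.3667) = 10.367.

M = 10.367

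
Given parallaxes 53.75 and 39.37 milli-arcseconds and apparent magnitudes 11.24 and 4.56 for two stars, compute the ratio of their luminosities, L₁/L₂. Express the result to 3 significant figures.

d₁ = 1/p₁ = 1/0.05375″ = 18.605 pc; d₂ = 1/p₂ = 1/0.03937″ = 25.4 pc.
M₁ = m₁ − 5 log₁₀ d₁ + 5 = 11.24 − 6.3481 + 5 = 9.8919.
M₂ = 4.56 − 7.0242 + 5 = 2.5358.
L₁/L₂ = 10^(0.4(M₂ − M₁)) = 10^(0.4 × (-7.3561)) = 10^(-2.94244) = 0.0011417.

L₁/L₂ = 0.00114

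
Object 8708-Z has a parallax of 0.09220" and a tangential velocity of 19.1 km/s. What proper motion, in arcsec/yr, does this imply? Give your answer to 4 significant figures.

0.3715 arcsec/yr

d = 1/p = 1/0.09220″ = 10.846 pc.
μ = v_t / (4.74 d) = 19.1 / (4.74 × 10.846) = 19.1 / 51.41 = 0.37152 ″/yr.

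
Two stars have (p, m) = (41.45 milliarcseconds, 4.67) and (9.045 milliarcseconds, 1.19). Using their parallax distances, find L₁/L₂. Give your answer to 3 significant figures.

d₁ = 1/p₁ = 1/0.04145″ = 24.125 pc; d₂ = 1/p₂ = 1/0.009045″ = 110.56 pc.
M₁ = m₁ − 5 log₁₀ d₁ + 5 = 4.67 − 6.9123 + 5 = 2.7577.
M₂ = 1.19 − 10.2180 + 5 = -4.0280.
L₁/L₂ = 10^(0.4(M₂ − M₁)) = 10^(0.4 × (-6.7857)) = 10^(-2.71428) = 0.0019307.

L₁/L₂ = 0.00193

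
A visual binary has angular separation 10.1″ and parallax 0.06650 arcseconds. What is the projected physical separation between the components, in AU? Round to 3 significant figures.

d = 1/p = 1/0.06650″ = 15.038 pc.
At distance d (pc), an angle of θ arcsec spans θ·d AU: s = 10.1 × 15.038 = 151.88 AU.

152 AU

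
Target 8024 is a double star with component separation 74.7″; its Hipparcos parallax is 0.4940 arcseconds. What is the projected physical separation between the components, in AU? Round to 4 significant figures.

d = 1/p = 1/0.4940″ = 2.0243 pc.
At distance d (pc), an angle of θ arcsec spans θ·d AU: s = 74.7 × 2.0243 = 151.22 AU.

151.2 AU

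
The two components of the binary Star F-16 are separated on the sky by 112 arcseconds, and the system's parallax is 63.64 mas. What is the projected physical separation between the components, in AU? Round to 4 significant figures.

d = 1/p = 1/0.06364″ = 15.713 pc.
At distance d (pc), an angle of θ arcsec spans θ·d AU: s = 112 × 15.713 = 1759.9 AU.

1760 AU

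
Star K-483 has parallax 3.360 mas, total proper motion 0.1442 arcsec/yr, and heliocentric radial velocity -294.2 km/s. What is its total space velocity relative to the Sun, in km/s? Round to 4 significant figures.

357.7 km/s

d = 1/p = 1/0.003360″ = 297.62 pc.
v_t = 4.740 μ d = 4.740 × 0.1442 × 297.62 = 203.43 km/s.
v = √(v_r² + v_t²) = √((-294.2)² + 203.43²) = √127937 = 357.68 km/s.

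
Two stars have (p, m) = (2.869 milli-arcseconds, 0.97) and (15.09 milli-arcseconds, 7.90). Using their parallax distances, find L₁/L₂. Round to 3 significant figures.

L₁/L₂ = 16400

d₁ = 1/p₁ = 1/0.002869″ = 348.55 pc; d₂ = 1/p₂ = 1/0.01509″ = 66.269 pc.
M₁ = m₁ − 5 log₁₀ d₁ + 5 = 0.97 − 12.7113 + 5 = -6.7413.
M₂ = 7.90 − 9.1066 + 5 = 3.7934.
L₁/L₂ = 10^(0.4(M₂ − M₁)) = 10^(0.4 × 10.5347) = 10^4.21388 = 16364.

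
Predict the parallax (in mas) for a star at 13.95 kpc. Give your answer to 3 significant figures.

0.0717 mas

d = 13.95 kpc = 13950 pc.
p = 1/d = 1/13950 = 0.000071685 arcsec.
= 0.000071685 × 1000 = 0.071685 mas.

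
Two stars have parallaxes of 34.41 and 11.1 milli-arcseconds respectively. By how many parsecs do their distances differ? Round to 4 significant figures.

d_A = 1/0.03441″ = 29.061 pc; d_B = 1/0.01110″ = 90.09 pc.
|d_B − d_A| = |90.09 − 29.061| = 61.029 pc.

61.03 pc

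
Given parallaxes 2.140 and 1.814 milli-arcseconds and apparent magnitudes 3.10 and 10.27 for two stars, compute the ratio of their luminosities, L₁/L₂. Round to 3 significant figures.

L₁/L₂ = 530

d₁ = 1/p₁ = 1/0.002140″ = 467.29 pc; d₂ = 1/p₂ = 1/0.001814″ = 551.27 pc.
M₁ = m₁ − 5 log₁₀ d₁ + 5 = 3.10 − 13.3479 + 5 = -5.2479.
M₂ = 10.27 − 13.7068 + 5 = 1.5632.
L₁/L₂ = 10^(0.4(M₂ − M₁)) = 10^(0.4 × 6.8111) = 10^2.72444 = 530.2.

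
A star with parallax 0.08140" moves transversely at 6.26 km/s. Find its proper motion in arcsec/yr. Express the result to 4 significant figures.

d = 1/p = 1/0.08140″ = 12.285 pc.
μ = v_t / (4.74 d) = 6.26 / (4.74 × 12.285) = 6.26 / 58.231 = 0.1075 ″/yr.

0.1075 arcsec/yr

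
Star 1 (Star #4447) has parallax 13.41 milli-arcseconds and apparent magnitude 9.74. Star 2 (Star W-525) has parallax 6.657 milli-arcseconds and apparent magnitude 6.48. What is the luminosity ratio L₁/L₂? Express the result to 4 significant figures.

d₁ = 1/p₁ = 1/0.01341″ = 74.571 pc; d₂ = 1/p₂ = 1/0.006657″ = 150.22 pc.
M₁ = m₁ − 5 log₁₀ d₁ + 5 = 9.74 − 9.3628 + 5 = 5.3772.
M₂ = 6.48 − 10.8836 + 5 = 0.5964.
L₁/L₂ = 10^(0.4(M₂ − M₁)) = 10^(0.4 × (-4.7808)) = 10^(-1.91232) = 0.012237.

L₁/L₂ = 0.01224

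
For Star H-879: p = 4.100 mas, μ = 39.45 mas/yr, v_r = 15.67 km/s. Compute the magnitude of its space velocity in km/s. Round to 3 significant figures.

d = 1/p = 1/0.004100″ = 243.9 pc.
μ = 39.45 mas/yr = 0.03945 ″/yr.
v_t = 4.740 μ d = 4.740 × 0.03945 × 243.9 = 45.608 km/s.
v = √(v_r² + v_t²) = √(15.67² + 45.608²) = √2325.64 = 48.225 km/s.

48.2 km/s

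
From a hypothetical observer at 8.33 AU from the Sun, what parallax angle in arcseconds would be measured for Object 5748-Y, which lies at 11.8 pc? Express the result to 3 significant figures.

p (arcsec) = B (AU) / d (pc).
p = 8.33 / 11.8 = 0.70593 arcsec.

0.706 arcsec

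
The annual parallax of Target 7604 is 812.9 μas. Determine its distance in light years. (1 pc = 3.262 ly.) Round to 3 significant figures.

p = 812.9 μas = 0.0008129 arcsec.
d = 1/p = 1/0.0008129 = 1230.2 pc.
In light-years: 1230.2 × 3.262 = 4012.9 ly.

4010 light years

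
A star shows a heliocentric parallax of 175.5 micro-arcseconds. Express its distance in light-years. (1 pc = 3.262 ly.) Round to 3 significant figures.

p = 175.5 micro-arcseconds = 0.0001755 arcsec.
d = 1/p = 1/0.0001755 = 5698 pc.
In light-years: 5698 × 3.262 = 18587 ly.

18600 light years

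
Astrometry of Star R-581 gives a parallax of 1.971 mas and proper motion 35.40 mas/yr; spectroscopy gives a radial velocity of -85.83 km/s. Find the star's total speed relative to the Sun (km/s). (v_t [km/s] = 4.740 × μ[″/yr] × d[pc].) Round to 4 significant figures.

d = 1/p = 1/0.001971″ = 507.36 pc.
μ = 35.40 mas/yr = 0.03540 ″/yr.
v_t = 4.740 μ d = 4.740 × 0.03540 × 507.36 = 85.133 km/s.
v = √(v_r² + v_t²) = √((-85.83)² + 85.133²) = √14614.4 = 120.89 km/s.

120.9 km/s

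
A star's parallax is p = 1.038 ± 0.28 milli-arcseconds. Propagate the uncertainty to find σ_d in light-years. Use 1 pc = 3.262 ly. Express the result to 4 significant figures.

d = 1/p, so σ_d = σ_p / p².
σ_d = 0.000280 / (0.001038)² = 0.000280 / 0.0000010774 = 259.88 pc = 259.88 × 3.262 ly = 847.73 ly.

847.7 ly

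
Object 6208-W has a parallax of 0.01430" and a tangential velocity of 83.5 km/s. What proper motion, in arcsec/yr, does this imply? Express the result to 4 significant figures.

d = 1/p = 1/0.01430″ = 69.93 pc.
μ = v_t / (4.74 d) = 83.5 / (4.74 × 69.93) = 83.5 / 331.47 = 0.25191 ″/yr.

0.2519 arcsec/yr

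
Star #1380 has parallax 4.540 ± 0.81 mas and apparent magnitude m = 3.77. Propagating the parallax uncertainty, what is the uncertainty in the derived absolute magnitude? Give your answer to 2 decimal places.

M = m − 5 log₁₀ d + 5 = m + 5 log₁₀ p + 5, so ∂M/∂p = 5/(p ln 10).
σ_M = (5/ln 10) · (σ_p/p) = 2.1715 × 0.81/4.540 = 2.1715 × 0.17841 = 0.38742.

σ_M = 0.39 mag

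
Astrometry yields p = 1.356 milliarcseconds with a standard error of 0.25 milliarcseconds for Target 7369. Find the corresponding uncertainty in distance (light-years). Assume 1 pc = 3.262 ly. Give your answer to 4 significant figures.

d = 1/p, so σ_d = σ_p / p².
σ_d = 0.000250 / (0.001356)² = 0.000250 / 0.0000018387 = 135.97 pc = 135.97 × 3.262 ly = 443.53 ly.

443.5 ly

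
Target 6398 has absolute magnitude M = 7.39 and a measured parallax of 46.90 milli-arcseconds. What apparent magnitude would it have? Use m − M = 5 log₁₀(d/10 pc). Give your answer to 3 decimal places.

m = 9.034

d = 1/p = 1/0.04690″ = 21.322 pc.
m − M = 5 log₁₀ d − 5 = 5 log₁₀(21.322) − 5 = 6.6441 − 5 = 1.6441.
m = M + (m − M) = 7.39 + 1.6441 = 9.034.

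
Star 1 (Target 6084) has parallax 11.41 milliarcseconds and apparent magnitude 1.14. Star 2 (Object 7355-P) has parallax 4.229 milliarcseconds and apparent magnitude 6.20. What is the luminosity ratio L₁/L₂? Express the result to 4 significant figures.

L₁/L₂ = 14.52

d₁ = 1/p₁ = 1/0.01141″ = 87.642 pc; d₂ = 1/p₂ = 1/0.004229″ = 236.46 pc.
M₁ = m₁ − 5 log₁₀ d₁ + 5 = 1.14 − 9.7136 + 5 = -3.5736.
M₂ = 6.20 − 11.8688 + 5 = -0.6688.
L₁/L₂ = 10^(0.4(M₂ − M₁)) = 10^(0.4 × 2.9048) = 10^1.16192 = 14.518.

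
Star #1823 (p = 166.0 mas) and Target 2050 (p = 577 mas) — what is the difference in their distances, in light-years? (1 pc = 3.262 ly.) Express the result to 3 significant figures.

14.0 ly

d_A = 1/0.1660″ = 6.0241 pc; d_B = 1/0.5770″ = 1.7331 pc.
|d_B − d_A| = |1.7331 − 6.0241| = 4.291 pc = 4.291 × 3.262 ly = 13.997 ly.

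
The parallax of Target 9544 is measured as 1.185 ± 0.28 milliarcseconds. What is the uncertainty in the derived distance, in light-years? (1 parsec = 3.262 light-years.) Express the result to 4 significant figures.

650.4 ly

d = 1/p, so σ_d = σ_p / p².
σ_d = 0.000280 / (0.001185)² = 0.000280 / 0.0000014042 = 199.4 pc = 199.4 × 3.262 ly = 650.44 ly.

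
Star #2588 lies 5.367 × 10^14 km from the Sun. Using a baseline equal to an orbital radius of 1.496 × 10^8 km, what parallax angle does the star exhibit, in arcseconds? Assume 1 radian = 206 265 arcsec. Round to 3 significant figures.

θ ≈ B/d = (1.496 × 10^8) / (5.367 × 10^14) = 2.7874 × 10^-7 rad.
In arcseconds: 2.7874 × 10^-7 × 206265 = 0.057494″.

0.0575 arcsec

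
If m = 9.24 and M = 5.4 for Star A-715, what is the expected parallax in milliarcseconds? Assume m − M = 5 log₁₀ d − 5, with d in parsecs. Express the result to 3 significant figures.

17.1 mas

m − M = 9.24 − 5.4 = 3.84.
d = 10^((m−M)/5 + 1) = 10^1.768 = 58.614 pc.
p = 1/d = 1/58.614 = 0.017061 arcsec = 17.061 mas.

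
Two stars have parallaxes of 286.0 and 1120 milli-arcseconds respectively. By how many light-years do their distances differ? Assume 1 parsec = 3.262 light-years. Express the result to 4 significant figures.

8.493 ly

d_A = 1/0.2860″ = 3.4965 pc; d_B = 1/1.120″ = 0.89286 pc.
|d_B − d_A| = |0.89286 − 3.4965| = 2.6036 pc = 2.6036 × 3.262 ly = 8.4929 ly.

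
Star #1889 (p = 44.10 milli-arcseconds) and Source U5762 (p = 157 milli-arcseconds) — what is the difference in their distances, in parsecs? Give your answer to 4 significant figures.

16.31 pc

d_A = 1/0.04410″ = 22.676 pc; d_B = 1/0.1570″ = 6.3694 pc.
|d_B − d_A| = |6.3694 − 22.676| = 16.307 pc.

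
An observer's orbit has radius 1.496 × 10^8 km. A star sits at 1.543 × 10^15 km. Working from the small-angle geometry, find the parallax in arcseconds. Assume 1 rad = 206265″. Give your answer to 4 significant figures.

θ ≈ B/d = (1.496 × 10^8) / (1.543 × 10^15) = 9.6954 × 10^-8 rad.
In arcseconds: 9.6954 × 10^-8 × 206265 = 0.019998″.

0.02000 arcsec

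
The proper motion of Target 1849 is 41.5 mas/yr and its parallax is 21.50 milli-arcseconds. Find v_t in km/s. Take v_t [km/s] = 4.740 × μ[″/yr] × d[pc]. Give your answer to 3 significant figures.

d = 1/p = 1/0.02150″ = 46.512 pc.
μ = 41.5 mas/yr = 0.0415 ″/yr.
v_t = 4.74 × μ × d = 4.74 × 0.0415 × 46.512 = 9.1494 km/s.

9.15 km/s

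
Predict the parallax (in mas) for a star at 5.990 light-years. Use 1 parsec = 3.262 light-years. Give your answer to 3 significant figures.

545 mas

d = 5.990 ly ÷ 3.262 = 1.8363 pc.
p = 1/d = 1/1.8363 = 0.54457 arcsec.
= 0.54457 × 1000 = 544.57 mas.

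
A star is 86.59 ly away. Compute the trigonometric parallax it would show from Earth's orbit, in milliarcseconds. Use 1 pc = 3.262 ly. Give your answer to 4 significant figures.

d = 86.59 ly ÷ 3.262 = 26.545 pc.
p = 1/d = 1/26.545 = 0.037672 arcsec.
= 0.037672 × 1000 = 37.672 mas.

37.67 mas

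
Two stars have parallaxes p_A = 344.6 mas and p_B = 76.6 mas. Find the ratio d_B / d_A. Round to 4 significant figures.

Since d = 1/p, d_B/d_A = p_A/p_B.
= 344.6 / 76.6 = 4.4987.

4.499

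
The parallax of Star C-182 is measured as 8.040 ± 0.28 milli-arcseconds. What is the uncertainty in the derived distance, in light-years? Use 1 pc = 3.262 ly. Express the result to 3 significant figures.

14.1 ly

d = 1/p, so σ_d = σ_p / p².
σ_d = 0.000280 / (0.008040)² = 0.000280 / 0.000064642 = 4.3315 pc = 4.3315 × 3.262 ly = 14.129 ly.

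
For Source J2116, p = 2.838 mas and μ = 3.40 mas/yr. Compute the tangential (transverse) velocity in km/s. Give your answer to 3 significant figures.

5.68 km/s

d = 1/p = 1/0.002838″ = 352.36 pc.
μ = 3.40 mas/yr = 0.00340 ″/yr.
v_t = 4.74 × μ × d = 4.74 × 0.00340 × 352.36 = 5.6786 km/s.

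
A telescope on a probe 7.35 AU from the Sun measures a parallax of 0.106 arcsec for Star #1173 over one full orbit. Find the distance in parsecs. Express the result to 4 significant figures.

With baseline B (in AU) and parallax p (in arcsec), d = B/p parsecs.
d = 7.35 / 0.106 = 69.34 pc.

69.34 pc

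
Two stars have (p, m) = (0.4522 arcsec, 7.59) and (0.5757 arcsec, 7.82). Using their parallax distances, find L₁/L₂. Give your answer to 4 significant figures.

d₁ = 1/p₁ = 1/0.4522″ = 2.2114 pc; d₂ = 1/p₂ = 1/0.5757″ = 1.737 pc.
M₁ = m₁ − 5 log₁₀ d₁ + 5 = 7.59 − 1.7233 + 5 = 10.8667.
M₂ = 7.82 − 1.1990 + 5 = 11.6210.
L₁/L₂ = 10^(0.4(M₂ − M₁)) = 10^(0.4 × 0.7543) = 10^0.30172 = 2.0032.

L₁/L₂ = 2.003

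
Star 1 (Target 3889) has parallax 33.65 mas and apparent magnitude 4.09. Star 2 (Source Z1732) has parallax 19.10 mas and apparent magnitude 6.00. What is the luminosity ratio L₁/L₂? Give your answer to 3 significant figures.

d₁ = 1/p₁ = 1/0.03365″ = 29.718 pc; d₂ = 1/p₂ = 1/0.01910″ = 52.356 pc.
M₁ = m₁ − 5 log₁₀ d₁ + 5 = 4.09 − 7.3651 + 5 = 1.7249.
M₂ = 6.00 − 8.5948 + 5 = 2.4052.
L₁/L₂ = 10^(0.4(M₂ − M₁)) = 10^(0.4 × 0.6803) = 10^0.27212 = 1.8712.

L₁/L₂ = 1.87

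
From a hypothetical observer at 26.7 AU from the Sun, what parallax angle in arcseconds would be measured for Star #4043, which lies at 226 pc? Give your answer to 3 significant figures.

0.118 arcsec

p (arcsec) = B (AU) / d (pc).
p = 26.7 / 226 = 0.11814 arcsec.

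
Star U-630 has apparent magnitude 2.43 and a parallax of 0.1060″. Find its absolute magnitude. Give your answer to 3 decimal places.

d = 1/p = 1/0.1060″ = 9.434 pc.
m − M = 5 log₁₀(9.434) − 5 = 4.8735 − 5 = -0.1265.
M = m − (m − M) = 2.43 − (-0.1265) = 2.557.

M = 2.557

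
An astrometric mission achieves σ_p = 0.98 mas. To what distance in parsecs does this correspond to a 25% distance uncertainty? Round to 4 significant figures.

255.1 pc

σ_d/d = σ_p/p, so the condition is σ_p/p ≤ 0.25, i.e. p ≥ σ_p/0.25.
p_min = 0.98/0.25 = 3.92 mas = 0.00392 arcsec.
d_max = 1/p_min = 1/0.00392 = 255.1 pc.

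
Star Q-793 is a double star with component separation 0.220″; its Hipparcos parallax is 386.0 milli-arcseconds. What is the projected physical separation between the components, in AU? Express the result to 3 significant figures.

0.570 AU

d = 1/p = 1/0.3860″ = 2.5907 pc.
At distance d (pc), an angle of θ arcsec spans θ·d AU: s = 0.220 × 2.5907 = 0.56995 AU.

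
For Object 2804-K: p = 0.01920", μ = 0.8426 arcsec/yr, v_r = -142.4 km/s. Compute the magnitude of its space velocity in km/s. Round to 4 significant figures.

d = 1/p = 1/0.01920″ = 52.083 pc.
v_t = 4.740 μ d = 4.740 × 0.8426 × 52.083 = 208.02 km/s.
v = √(v_r² + v_t²) = √((-142.4)² + 208.02²) = √63550.1 = 252.09 km/s.

252.1 km/s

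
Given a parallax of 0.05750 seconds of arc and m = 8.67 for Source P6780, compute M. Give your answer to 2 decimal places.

M = 7.47

d = 1/p = 1/0.05750″ = 17.391 pc.
m − M = 5 log₁₀(17.391) − 5 = 6.2016 − 5 = 1.2016.
M = m − (m − M) = 8.67 − 1.2016 = 7.47.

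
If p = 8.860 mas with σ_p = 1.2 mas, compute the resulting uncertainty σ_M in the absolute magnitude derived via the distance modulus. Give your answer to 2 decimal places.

M = m − 5 log₁₀ d + 5 = m + 5 log₁₀ p + 5, so ∂M/∂p = 5/(p ln 10).
σ_M = (5/ln 10) · (σ_p/p) = 2.1715 × 1.2/8.860 = 2.1715 × 0.13544 = 0.29411.

σ_M = 0.29 mag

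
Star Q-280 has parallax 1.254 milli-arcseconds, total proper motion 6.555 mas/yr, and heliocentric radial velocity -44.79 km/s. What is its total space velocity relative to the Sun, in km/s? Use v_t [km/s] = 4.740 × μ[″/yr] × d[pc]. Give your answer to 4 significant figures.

51.19 km/s

d = 1/p = 1/0.001254″ = 797.45 pc.
μ = 6.555 mas/yr = 0.006555 ″/yr.
v_t = 4.740 μ d = 4.740 × 0.006555 × 797.45 = 24.777 km/s.
v = √(v_r² + v_t²) = √((-44.79)² + 24.777²) = √2620.04 = 51.186 km/s.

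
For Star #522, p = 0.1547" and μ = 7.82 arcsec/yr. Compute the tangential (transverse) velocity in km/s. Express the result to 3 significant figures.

d = 1/p = 1/0.1547″ = 6.4641 pc.
v_t = 4.74 × μ × d = 4.74 × 7.82 × 6.4641 = 239.6 km/s.

240 km/s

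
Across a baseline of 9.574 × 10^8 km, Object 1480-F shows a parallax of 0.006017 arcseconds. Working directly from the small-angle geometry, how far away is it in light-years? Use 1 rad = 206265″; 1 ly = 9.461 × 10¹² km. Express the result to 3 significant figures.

3470 ly

θ = 0.006017″ = 0.006017/206265 = 2.9171 × 10^-8 rad.
d = B/θ = (9.574 × 10^8) / (2.9171 × 10^-8) = 3.2820 × 10^16 km = (3.2820 × 10^16) / (9.461 × 10^12) ly = 3469 ly.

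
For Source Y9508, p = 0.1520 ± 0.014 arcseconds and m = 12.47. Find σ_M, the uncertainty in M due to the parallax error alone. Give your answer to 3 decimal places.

M = m − 5 log₁₀ d + 5 = m + 5 log₁₀ p + 5, so ∂M/∂p = 5/(p ln 10).
σ_M = (5/ln 10) · (σ_p/p) = 2.1715 × 0.014/0.1520 = 2.1715 × 0.092105 = 0.20001.

σ_M = 0.200 mag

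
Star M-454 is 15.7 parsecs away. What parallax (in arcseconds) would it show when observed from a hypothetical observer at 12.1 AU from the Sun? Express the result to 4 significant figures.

0.7707 arcsec

p (arcsec) = B (AU) / d (pc).
p = 12.1 / 15.7 = 0.7707 arcsec.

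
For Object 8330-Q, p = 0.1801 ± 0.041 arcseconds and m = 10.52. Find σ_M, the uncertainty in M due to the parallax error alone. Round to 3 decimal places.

σ_M = 0.494 mag

M = m − 5 log₁₀ d + 5 = m + 5 log₁₀ p + 5, so ∂M/∂p = 5/(p ln 10).
σ_M = (5/ln 10) · (σ_p/p) = 2.1715 × 0.041/0.1801 = 2.1715 × 0.22765 = 0.49434.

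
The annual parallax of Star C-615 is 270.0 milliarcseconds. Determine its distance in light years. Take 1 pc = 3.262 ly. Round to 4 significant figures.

12.08 light years

p = 270.0 milliarcseconds = 0.2700 arcsec.
d = 1/p = 1/0.2700 = 3.7037 pc.
In light-years: 3.7037 × 3.262 = 12.081 ly.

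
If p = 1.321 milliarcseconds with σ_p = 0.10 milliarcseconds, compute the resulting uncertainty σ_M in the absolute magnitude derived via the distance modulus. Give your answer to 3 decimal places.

M = m − 5 log₁₀ d + 5 = m + 5 log₁₀ p + 5, so ∂M/∂p = 5/(p ln 10).
σ_M = (5/ln 10) · (σ_p/p) = 2.1715 × 0.10/1.321 = 2.1715 × 0.0757 = 0.16438.

σ_M = 0.164 mag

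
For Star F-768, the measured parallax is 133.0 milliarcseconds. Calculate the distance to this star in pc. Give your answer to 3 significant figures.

p = 133.0 milliarcseconds = 0.1330 arcsec.
d = 1/p = 1/0.1330 = 7.5188 pc.

7.52 pc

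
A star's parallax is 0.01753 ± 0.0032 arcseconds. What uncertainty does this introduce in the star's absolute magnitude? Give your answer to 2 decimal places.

σ_M = 0.40 mag

M = m − 5 log₁₀ d + 5 = m + 5 log₁₀ p + 5, so ∂M/∂p = 5/(p ln 10).
σ_M = (5/ln 10) · (σ_p/p) = 2.1715 × 0.0032/0.01753 = 2.1715 × 0.18254 = 0.39639.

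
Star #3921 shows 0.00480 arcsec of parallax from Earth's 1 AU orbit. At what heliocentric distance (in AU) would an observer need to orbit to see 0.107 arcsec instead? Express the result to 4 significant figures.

22.29 AU

Parallax scales linearly with baseline: p ∝ B, so B = p_target / p_Earth × 1 AU.
B = 0.107 / 0.00480 = 22.292 AU.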